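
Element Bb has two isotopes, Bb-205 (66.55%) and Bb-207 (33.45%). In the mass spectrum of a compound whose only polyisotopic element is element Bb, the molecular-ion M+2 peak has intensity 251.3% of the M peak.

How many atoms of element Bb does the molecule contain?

The M+2/M ratio from n Bb atoms is n · q/p = n · 0.3345/0.6655.
n = 2.513 × 0.6655/0.3345 = 5.00 ≈ 5

5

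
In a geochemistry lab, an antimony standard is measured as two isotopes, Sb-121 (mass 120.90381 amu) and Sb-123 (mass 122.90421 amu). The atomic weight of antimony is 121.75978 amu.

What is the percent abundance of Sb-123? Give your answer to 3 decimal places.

42.790%

With x = fraction of Sb-121 (so Sb-123 is 1 − x):
120.90381·x + 122.90421·(1 − x) = 121.75978
(120.90381 − 122.90421)·x = 121.75978 − 122.90421
x = -1.14443 / -2.00040 = 0.57210 → 57.210% Sb-121, 42.790% Sb-123.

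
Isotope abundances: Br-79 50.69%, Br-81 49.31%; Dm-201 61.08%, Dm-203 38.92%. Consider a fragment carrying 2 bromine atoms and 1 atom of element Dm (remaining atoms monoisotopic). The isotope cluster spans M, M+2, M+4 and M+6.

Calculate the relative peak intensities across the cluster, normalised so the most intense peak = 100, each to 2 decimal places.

Bromine pattern (n=2): 0.25694761 : 0.49990478 : 0.24314761
Element Dm pattern (n=1): 0.6108 : 0.3892
Convolve the two distributions (both contribute in 2-u steps):
  M: 0.25694761×0.6108 = 0.156944
  M+2: 0.25694761×0.3892 + 0.49990478×0.6108 = 0.405346
  M+4: 0.49990478×0.3892 + 0.24314761×0.6108 = 0.343078
  M+6: 0.24314761×0.3892 = 0.094633
Scale to base peak (0.405346) = 100: 38.72 : 100.00 : 84.64 : 23.35

38.72 : 100.00 : 84.64 : 23.35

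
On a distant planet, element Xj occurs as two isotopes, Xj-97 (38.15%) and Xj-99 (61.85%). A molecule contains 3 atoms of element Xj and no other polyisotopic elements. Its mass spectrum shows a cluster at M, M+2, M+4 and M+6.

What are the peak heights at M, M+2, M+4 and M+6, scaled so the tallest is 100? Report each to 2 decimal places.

12.68 : 61.68 : 100.00 : 54.04

The 3 Xj atoms are independent, so intensities follow the terms of (0.3815 + 0.6185)^3.
P(M) = 0.3815^3 = 0.055524
P(M+2) = 3 × 0.3815^2 × 0.6185^1 = 0.270054
P(M+4) = 3 × 0.3815^1 × 0.6185^2 = 0.437820
P(M+6) = 0.6185^3 = 0.236602
The M+4 peak is largest (0.437820); scaling to 100 gives 12.68 : 61.68 : 100.00 : 54.04.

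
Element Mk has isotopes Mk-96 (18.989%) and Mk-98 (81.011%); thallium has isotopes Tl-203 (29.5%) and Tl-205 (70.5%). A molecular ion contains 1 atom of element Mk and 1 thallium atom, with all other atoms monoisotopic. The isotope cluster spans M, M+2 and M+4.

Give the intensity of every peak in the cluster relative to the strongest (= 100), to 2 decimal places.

Element Mk pattern (n=1): 0.18989 : 0.81011
Thallium pattern (n=1): 0.2950 : 0.7050
Convolve the two distributions (both contribute in 2-u steps):
  M: 0.18989×0.2950 = 0.056018
  M+2: 0.18989×0.7050 + 0.81011×0.2950 = 0.372855
  M+4: 0.81011×0.7050 = 0.571128
Scale to base peak (0.571128) = 100: 9.81 : 65.28 : 100.00

9.81 : 65.28 : 100.00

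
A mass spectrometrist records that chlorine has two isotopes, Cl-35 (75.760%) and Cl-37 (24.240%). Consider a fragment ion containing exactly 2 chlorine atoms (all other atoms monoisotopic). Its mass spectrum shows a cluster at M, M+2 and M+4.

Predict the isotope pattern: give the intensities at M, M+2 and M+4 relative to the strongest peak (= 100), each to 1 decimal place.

100.0 : 64.0 : 10.2

Expanding (0.75760 + 0.24240)^2:
P(M) = 0.75760^2 = 0.573958
P(M+2) = 2 × 0.75760^1 × 0.24240^1 = 0.367284
P(M+4) = 0.24240^2 = 0.058758
The M peak is largest (0.573958); scaling to 100 gives 100.0 : 64.0 : 10.2.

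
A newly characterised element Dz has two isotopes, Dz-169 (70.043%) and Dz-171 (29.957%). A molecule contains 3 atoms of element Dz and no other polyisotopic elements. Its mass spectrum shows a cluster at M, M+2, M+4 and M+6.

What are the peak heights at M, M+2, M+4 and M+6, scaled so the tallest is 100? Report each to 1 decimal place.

Expanding (0.70043 + 0.29957)^3:
P(M) = 0.70043^3 = 0.343632
P(M+2) = 3 × 0.70043^2 × 0.29957^1 = 0.440909
P(M+4) = 3 × 0.70043^1 × 0.29957^2 = 0.188574
P(M+6) = 0.29957^3 = 0.026884
The M+2 peak is largest (0.440909); scaling to 100 gives 77.9 : 100.0 : 42.8 : 6.1.

77.9 : 100.0 : 42.8 : 6.1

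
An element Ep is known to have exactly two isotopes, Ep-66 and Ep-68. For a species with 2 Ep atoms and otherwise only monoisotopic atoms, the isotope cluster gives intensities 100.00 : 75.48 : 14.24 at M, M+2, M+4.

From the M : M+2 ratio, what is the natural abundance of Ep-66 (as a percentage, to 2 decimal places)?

72.60%

If p is the fraction of Ep that is Ep-66, then I(M+2)/I(M) = [C(2,1)·p^1·(1−p)] / p^2 = 2·(1−p)/p = 75.48/100.00 = 0.7548
(1−p)/p = 0.7548/2 = 0.3774  ⇒  p = 1/(1 + 0.3774) = 0.7260
Ep-66: 72.60%, Ep-68: 27.40%.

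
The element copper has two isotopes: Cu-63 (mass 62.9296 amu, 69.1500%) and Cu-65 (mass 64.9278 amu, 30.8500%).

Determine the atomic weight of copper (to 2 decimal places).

63.55 amu

Ar = Σ fᵢ·mᵢ = 0.691500 × 62.9296 + 0.308500 × 64.9278
= 43.51582 + 20.03023 = 63.54605 amu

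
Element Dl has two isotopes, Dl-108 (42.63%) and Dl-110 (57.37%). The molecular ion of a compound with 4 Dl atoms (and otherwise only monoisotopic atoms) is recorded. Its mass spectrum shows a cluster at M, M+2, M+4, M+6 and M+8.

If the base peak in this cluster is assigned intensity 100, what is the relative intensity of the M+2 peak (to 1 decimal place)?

49.5

Term probabilities: M 0.0330, M+2 0.1778, M+4 0.3589, M+6 0.3220, M+8 0.1083. Base peak = M+4.
P(M+4) = C(4,2) × 0.4263^2 × 0.5737^2 = 6 × 0.18173169 × 0.32913169 = 0.358882 (base)
P(M+2) = C(4,1) × 0.4263^3 × 0.5737^1 = 4 × 0.07747222 × 0.5737 = 0.177783
Relative intensity = 0.177783 / 0.358882 × 100 = 49.5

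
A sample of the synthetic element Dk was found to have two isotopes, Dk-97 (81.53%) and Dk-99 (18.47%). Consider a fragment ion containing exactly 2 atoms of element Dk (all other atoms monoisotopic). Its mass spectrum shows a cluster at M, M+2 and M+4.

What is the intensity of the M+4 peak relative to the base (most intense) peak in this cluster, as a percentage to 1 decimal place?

5.1%

(0.8153 + 0.1847)^2 gives M 0.6647, M+2 0.3012, M+4 0.0341; the largest is M.
P(M) = C(2,0) × 0.8153^2 × 0.1847^0 = 1 × 0.66471409 × 1.0000 = 0.664714 (base)
P(M+4) = C(2,2) × 0.8153^0 × 0.1847^2 = 1 × 1.0000 × 0.03411409 = 0.034114
Relative intensity = 0.034114 / 0.664714 × 100 = 5.1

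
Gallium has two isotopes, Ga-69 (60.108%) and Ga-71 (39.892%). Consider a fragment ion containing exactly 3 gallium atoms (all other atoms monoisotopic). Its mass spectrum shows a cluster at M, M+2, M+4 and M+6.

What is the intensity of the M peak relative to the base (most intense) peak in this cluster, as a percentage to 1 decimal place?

(0.60108 + 0.39892)^3 gives M 0.2172, M+2 0.4324, M+4 0.2870, M+6 0.0635; the largest is M+2.
P(M+2) = C(3,1) × 0.60108^2 × 0.39892^1 = 3 × 0.36129717 × 0.39892 = 0.432386 (base)
P(M) = C(3,0) × 0.60108^3 × 0.39892^0 = 1 × 0.2171685 × 1.0000 = 0.217169
Relative intensity = 0.217169 / 0.432386 × 100 = 50.2

50.2%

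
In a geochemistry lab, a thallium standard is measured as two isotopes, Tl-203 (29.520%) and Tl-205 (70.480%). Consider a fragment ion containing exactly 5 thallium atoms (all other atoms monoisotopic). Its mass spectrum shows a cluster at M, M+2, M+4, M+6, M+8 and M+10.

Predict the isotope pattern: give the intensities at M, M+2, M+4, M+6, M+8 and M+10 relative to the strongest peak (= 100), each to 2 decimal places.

0.62 : 7.35 : 35.09 : 83.77 : 100.00 : 47.75

Expanding (0.29520 + 0.70480)^5:
P(M) = 0.29520^5 = 0.002242
P(M+2) = 5 × 0.29520^4 × 0.70480^1 = 0.026761
P(M+4) = 10 × 0.29520^3 × 0.70480^2 = 0.127785
P(M+6) = 10 × 0.29520^2 × 0.70480^3 = 0.305092
P(M+8) = 5 × 0.29520^1 × 0.70480^4 = 0.364208
P(M+10) = 0.70480^5 = 0.173912
The M+8 peak is largest (0.364208); scaling to 100 gives 0.62 : 7.35 : 35.09 : 83.77 : 100.00 : 47.75.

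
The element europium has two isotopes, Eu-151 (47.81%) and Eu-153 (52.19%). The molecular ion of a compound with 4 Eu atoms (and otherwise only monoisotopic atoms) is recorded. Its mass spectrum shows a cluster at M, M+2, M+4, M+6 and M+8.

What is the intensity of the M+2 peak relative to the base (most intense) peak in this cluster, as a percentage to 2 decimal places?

61.07%

Term probabilities: M 0.0522, M+2 0.2281, M+4 0.3736, M+6 0.2719, M+8 0.0742. Base peak = M+4.
P(M+4) = C(4,2) × 0.4781^2 × 0.5219^2 = 6 × 0.22857961 × 0.27237961 = 0.373563 (base)
P(M+2) = C(4,1) × 0.4781^3 × 0.5219^1 = 4 × 0.10928391 × 0.5219 = 0.228141
Relative intensity = 0.228141 / 0.373563 × 100 = 61.07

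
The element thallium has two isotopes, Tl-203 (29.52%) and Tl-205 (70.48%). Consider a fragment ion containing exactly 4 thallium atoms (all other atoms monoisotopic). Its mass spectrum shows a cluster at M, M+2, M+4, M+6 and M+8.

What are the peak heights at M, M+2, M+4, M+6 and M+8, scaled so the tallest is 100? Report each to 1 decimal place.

The 4 Tl atoms are independent, so intensities follow the terms of (0.2952 + 0.7048)^4.
P(M) = 0.2952^4 = 0.007594
P(M+2) = 4 × 0.2952^3 × 0.7048^1 = 0.072523
P(M+4) = 6 × 0.2952^2 × 0.7048^2 = 0.259726
P(M+6) = 4 × 0.2952^1 × 0.7048^3 = 0.413403
P(M+8) = 0.7048^4 = 0.246754
The M+6 peak is largest (0.413403); scaling to 100 gives 1.8 : 17.5 : 62.8 : 100.0 : 59.7.

1.8 : 17.5 : 62.8 : 100.0 : 59.7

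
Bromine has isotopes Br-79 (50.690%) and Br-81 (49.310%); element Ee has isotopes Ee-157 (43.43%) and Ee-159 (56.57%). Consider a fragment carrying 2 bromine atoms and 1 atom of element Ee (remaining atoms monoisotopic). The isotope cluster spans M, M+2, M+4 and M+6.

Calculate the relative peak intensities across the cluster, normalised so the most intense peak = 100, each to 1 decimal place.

28.7 : 93.3 : 100.0 : 35.4

Bromine pattern (n=2): 0.25694761 : 0.49990478 : 0.24314761
Element Ee pattern (n=1): 0.4343 : 0.5657
Convolve the two distributions (both contribute in 2-u steps):
  M: 0.25694761×0.4343 = 0.111592
  M+2: 0.25694761×0.5657 + 0.49990478×0.4343 = 0.362464
  M+4: 0.49990478×0.5657 + 0.24314761×0.4343 = 0.388395
  M+6: 0.24314761×0.5657 = 0.137549
Scale to base peak (0.388395) = 100: 28.7 : 93.3 : 100.0 : 35.4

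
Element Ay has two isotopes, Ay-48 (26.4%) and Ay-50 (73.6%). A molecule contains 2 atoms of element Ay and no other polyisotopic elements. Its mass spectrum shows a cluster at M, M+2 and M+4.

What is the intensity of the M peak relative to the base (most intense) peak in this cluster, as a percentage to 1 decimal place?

12.9%

Binomial terms of (0.264 + 0.736)^2: M 0.0697, M+2 0.3886, M+4 0.5417 → M+4 is the base peak.
P(M+4) = C(2,2) × 0.264^0 × 0.736^2 = 1 × 1.0000 × 0.541696 = 0.541696 (base)
P(M) = C(2,0) × 0.264^2 × 0.736^0 = 1 × 0.069696 × 1.0000 = 0.069696
Relative intensity = 0.069696 / 0.541696 × 100 = 12.9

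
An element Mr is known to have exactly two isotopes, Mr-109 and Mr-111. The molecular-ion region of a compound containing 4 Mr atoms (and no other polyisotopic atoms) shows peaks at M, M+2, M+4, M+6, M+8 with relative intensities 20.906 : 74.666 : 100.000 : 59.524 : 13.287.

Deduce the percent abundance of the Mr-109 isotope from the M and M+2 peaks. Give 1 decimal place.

52.8%

Write p for the Mr-109 fraction. I(M+2)/I(M) = [C(4,1)·p^3·(1−p)] / p^4 = 4·(1−p)/p = 74.666/20.906 = 3.5715
(1−p)/p = 3.5715/4 = 0.8929  ⇒  p = 1/(1 + 0.8929) = 0.5283
Mr-109: 52.8%, Mr-111: 47.2%.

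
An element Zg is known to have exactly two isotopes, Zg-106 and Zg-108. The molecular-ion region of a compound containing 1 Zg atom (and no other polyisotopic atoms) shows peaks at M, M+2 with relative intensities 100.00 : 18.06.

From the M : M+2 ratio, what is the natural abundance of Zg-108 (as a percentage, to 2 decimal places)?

15.30%

Let p = fractional abundance of Zg-106. I(M+2)/I(M) = [C(1,1)·p^0·(1−p)] / p^1 = 1·(1−p)/p = 18.06/100.00 = 0.1806
(1−p)/p = 0.1806/1 = 0.1806  ⇒  p = 1/(1 + 0.1806) = 0.8470
Zg-106: 84.70%, Zg-108: 15.30%.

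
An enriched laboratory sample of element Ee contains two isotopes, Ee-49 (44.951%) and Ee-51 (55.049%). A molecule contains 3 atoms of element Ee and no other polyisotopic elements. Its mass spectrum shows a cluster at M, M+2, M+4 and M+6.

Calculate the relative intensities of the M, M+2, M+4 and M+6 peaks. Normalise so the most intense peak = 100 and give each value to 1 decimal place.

Each Ee atom is independently Ee-49 (p = 0.44951) or Ee-51 (q = 0.55049); the cluster is the binomial expansion (p + q)^3.
P(M) = 0.44951^3 = 0.090828
P(M+2) = 3 × 0.44951^2 × 0.55049^1 = 0.333695
P(M+4) = 3 × 0.44951^1 × 0.55049^2 = 0.408658
P(M+6) = 0.55049^3 = 0.166820
The M+4 peak is largest (0.408658); scaling to 100 gives 22.2 : 81.7 : 100.0 : 40.8.

22.2 : 81.7 : 100.0 : 40.8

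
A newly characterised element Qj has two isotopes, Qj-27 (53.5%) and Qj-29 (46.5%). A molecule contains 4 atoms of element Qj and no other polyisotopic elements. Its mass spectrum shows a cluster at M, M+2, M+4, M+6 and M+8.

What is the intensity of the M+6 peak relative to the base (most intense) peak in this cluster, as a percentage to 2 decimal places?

57.94%

(0.535 + 0.465)^4 gives M 0.0819, M+2 0.2848, M+4 0.3713, M+6 0.2152, M+8 0.0468; the largest is M+4.
P(M+4) = C(4,2) × 0.535^2 × 0.465^2 = 6 × 0.286225 × 0.216225 = 0.371334 (base)
P(M+6) = C(4,3) × 0.535^1 × 0.465^3 = 4 × 0.5350 × 0.10054462 = 0.215165
Relative intensity = 0.215165 / 0.371334 × 100 = 57.94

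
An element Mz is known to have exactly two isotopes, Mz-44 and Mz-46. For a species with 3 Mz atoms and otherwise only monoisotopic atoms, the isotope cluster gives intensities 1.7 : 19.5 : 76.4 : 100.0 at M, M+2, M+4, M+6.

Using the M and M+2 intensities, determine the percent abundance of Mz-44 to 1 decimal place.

20.7%

If p is the fraction of Mz that is Mz-44, then I(M+2)/I(M) = [C(3,1)·p^2·(1−p)] / p^3 = 3·(1−p)/p = 19.5/1.7 = 11.4706
(1−p)/p = 11.4706/3 = 3.8235  ⇒  p = 1/(1 + 3.8235) = 0.2073
Mz-44: 20.7%, Mz-46: 79.3%.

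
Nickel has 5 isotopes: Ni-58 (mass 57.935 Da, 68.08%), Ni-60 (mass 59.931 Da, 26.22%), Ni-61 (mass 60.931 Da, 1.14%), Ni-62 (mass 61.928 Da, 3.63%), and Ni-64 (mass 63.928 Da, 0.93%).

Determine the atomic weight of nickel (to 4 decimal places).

Average mass = Σ (abundance × isotope mass) = 0.6808 × 57.935 + 0.2622 × 59.931 + 0.0114 × 60.931 + 0.0363 × 61.928 + 0.0093 × 63.928
= 39.44215 + 15.71391 + 0.69461 + 2.24799 + 0.59453 = 58.69319 Da

58.6932 Da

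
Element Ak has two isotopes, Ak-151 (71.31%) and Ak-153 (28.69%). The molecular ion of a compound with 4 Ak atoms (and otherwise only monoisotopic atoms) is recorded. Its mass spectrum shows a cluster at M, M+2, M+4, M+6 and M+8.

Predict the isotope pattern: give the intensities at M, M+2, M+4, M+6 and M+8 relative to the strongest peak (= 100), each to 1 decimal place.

Expanding (0.7131 + 0.2869)^4:
P(M) = 0.7131^4 = 0.258584
P(M+2) = 4 × 0.7131^3 × 0.2869^1 = 0.416142
P(M+4) = 6 × 0.7131^2 × 0.2869^2 = 0.251138
P(M+6) = 4 × 0.7131^1 × 0.2869^3 = 0.067360
P(M+8) = 0.2869^4 = 0.006775
The M+2 peak is largest (0.416142); scaling to 100 gives 62.1 : 100.0 : 60.3 : 16.2 : 1.6.

62.1 : 100.0 : 60.3 : 16.2 : 1.6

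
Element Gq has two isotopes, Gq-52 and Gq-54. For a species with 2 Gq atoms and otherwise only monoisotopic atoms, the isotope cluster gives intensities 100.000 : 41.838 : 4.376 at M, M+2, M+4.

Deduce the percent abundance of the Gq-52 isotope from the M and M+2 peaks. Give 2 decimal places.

If p is the fraction of Gq that is Gq-52, then I(M+2)/I(M) = [C(2,1)·p^1·(1−p)] / p^2 = 2·(1−p)/p = 41.838/100.000 = 0.4184
(1−p)/p = 0.4184/2 = 0.2092  ⇒  p = 1/(1 + 0.2092) = 0.8270
Gq-52: 82.70%, Gq-54: 17.30%.

82.70%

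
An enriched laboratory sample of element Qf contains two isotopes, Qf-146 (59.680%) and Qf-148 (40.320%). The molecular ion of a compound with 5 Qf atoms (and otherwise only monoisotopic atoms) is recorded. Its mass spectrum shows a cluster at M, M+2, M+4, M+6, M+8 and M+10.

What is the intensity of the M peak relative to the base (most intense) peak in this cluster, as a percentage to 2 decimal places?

(0.59680 + 0.40320)^5 gives M 0.0757, M+2 0.2557, M+4 0.3456, M+6 0.2335, M+8 0.0789, M+10 0.0107; the largest is M+4.
P(M+4) = C(5,2) × 0.59680^3 × 0.40320^2 = 10 × 0.2125624 × 0.16257024 = 0.345563 (base)
P(M) = C(5,0) × 0.59680^5 × 0.40320^0 = 1 × 0.0757084 × 1.0000 = 0.075708
Relative intensity = 0.075708 / 0.345563 × 100 = 21.91

21.91%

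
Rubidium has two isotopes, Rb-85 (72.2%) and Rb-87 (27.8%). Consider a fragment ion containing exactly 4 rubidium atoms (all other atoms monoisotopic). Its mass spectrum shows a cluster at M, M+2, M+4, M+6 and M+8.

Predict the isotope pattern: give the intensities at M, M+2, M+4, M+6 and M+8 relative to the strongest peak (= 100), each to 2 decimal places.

64.93 : 100.00 : 57.76 : 14.83 : 1.43

Expanding (0.722 + 0.278)^4:
P(M) = 0.722^4 = 0.271737
P(M+2) = 4 × 0.722^3 × 0.278^1 = 0.418520
P(M+4) = 6 × 0.722^2 × 0.278^2 = 0.241721
P(M+6) = 4 × 0.722^1 × 0.278^3 = 0.062049
P(M+8) = 0.278^4 = 0.005973
The M+2 peak is largest (0.418520); scaling to 100 gives 64.93 : 100.00 : 57.76 : 14.83 : 1.43.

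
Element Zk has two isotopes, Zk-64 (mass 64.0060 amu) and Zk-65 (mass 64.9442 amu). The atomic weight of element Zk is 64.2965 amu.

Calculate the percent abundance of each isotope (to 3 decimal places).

Zk-64: 69.036%, Zk-65: 30.964%

With x = fraction of Zk-64 (so Zk-65 is 1 − x):
64.0060·x + 64.9442·(1 − x) = 64.2965
(64.0060 − 64.9442)·x = 64.2965 − 64.9442
x = -0.6477 / -0.9382 = 0.69036 → 69.036% Zk-64, 30.964% Zk-65.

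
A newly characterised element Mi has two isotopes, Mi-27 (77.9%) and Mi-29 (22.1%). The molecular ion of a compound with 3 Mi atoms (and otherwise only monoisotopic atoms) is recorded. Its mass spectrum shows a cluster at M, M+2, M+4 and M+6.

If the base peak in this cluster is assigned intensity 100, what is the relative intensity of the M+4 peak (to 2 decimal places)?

Term probabilities: M 0.4727, M+2 0.4023, M+4 0.1141, M+6 0.0108. Base peak = M.
P(M) = C(3,0) × 0.779^3 × 0.221^0 = 1 × 0.47272914 × 1.0000 = 0.472729 (base)
P(M+4) = C(3,2) × 0.779^1 × 0.221^2 = 3 × 0.7790 × 0.048841 = 0.114141
Relative intensity = 0.114141 / 0.472729 × 100 = 24.15

24.15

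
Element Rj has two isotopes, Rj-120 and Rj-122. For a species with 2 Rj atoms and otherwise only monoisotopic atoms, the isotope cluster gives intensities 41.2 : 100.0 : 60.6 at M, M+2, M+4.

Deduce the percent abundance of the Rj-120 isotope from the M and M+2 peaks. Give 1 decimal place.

45.2%

Let p = fractional abundance of Rj-120. I(M+2)/I(M) = [C(2,1)·p^1·(1−p)] / p^2 = 2·(1−p)/p = 100.0/41.2 = 2.4272
(1−p)/p = 2.4272/2 = 1.2136  ⇒  p = 1/(1 + 1.2136) = 0.4518
Rj-120: 45.2%, Rj-122: 54.8%.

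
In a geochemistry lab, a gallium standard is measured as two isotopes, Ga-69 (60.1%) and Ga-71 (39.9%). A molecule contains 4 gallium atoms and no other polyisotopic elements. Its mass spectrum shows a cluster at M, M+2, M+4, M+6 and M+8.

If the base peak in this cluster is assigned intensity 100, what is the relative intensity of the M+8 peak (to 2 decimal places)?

7.32

Binomial terms of (0.601 + 0.399)^4: M 0.1305, M+2 0.3465, M+4 0.3450, M+6 0.1527, M+8 0.0253 → M+2 is the base peak.
P(M+2) = C(4,1) × 0.601^3 × 0.399^1 = 4 × 0.2170818 × 0.3990 = 0.346463 (base)
P(M+8) = C(4,4) × 0.601^0 × 0.399^4 = 1 × 1.0000 × 0.02534496 = 0.025345
Relative intensity = 0.025345 / 0.346463 × 100 = 7.32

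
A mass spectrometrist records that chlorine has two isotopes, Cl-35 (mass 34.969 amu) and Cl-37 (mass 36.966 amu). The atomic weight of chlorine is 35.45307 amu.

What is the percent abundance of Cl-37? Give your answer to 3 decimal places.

Writing the weighted mean with unknown fraction x of Cl-35:
34.969·x + 36.966·(1 − x) = 35.45307
(34.969 − 36.966)·x = 35.45307 − 36.966
x = -1.51293 / -1.997 = 0.75760 → 75.760% Cl-35, 24.240% Cl-37.

24.240%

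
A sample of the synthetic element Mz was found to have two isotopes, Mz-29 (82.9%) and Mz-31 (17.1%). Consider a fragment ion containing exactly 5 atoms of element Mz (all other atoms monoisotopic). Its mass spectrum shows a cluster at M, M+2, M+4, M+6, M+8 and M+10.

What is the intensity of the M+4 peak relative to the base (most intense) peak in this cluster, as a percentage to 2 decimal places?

41.25%

Binomial terms of (0.829 + 0.171)^5: M 0.3915, M+2 0.4038, M+4 0.1666, M+6 0.0344, M+8 0.0035, M+10 0.0001 → M+2 is the base peak.
P(M+2) = C(5,1) × 0.829^4 × 0.171^1 = 5 × 0.47230019 × 0.1710 = 0.403817 (base)
P(M+4) = C(5,2) × 0.829^3 × 0.171^2 = 10 × 0.56972279 × 0.029241 = 0.166593
Relative intensity = 0.166593 / 0.403817 × 100 = 41.25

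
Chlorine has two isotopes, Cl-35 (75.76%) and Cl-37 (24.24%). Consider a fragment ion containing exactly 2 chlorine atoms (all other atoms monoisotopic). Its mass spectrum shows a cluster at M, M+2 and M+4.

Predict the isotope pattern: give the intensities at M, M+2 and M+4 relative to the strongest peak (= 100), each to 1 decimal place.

Expanding (0.7576 + 0.2424)^2:
P(M) = 0.7576^2 = 0.573958
P(M+2) = 2 × 0.7576^1 × 0.2424^1 = 0.367284
P(M+4) = 0.2424^2 = 0.058758
The M peak is largest (0.573958); scaling to 100 gives 100.0 : 64.0 : 10.2.

100.0 : 64.0 : 10.2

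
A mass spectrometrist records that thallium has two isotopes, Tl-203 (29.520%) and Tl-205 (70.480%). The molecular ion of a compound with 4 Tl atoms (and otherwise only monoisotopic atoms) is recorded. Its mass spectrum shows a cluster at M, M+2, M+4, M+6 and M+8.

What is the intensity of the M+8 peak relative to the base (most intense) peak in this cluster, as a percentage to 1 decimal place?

Term probabilities: M 0.0076, M+2 0.0725, M+4 0.2597, M+6 0.4134, M+8 0.2468. Base peak = M+6.
P(M+6) = C(4,3) × 0.29520^1 × 0.70480^3 = 4 × 0.2952 × 0.35010449 = 0.413403 (base)
P(M+8) = C(4,4) × 0.29520^0 × 0.70480^4 = 1 × 1.0000 × 0.24675365 = 0.246754
Relative intensity = 0.246754 / 0.413403 × 100 = 59.7

59.7%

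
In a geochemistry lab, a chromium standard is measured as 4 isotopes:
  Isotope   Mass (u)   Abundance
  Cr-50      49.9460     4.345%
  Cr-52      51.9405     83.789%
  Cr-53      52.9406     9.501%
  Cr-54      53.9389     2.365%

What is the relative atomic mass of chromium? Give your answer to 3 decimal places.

51.996 u

Weight each isotope mass by its fractional abundance: 0.04345 × 49.9460 + 0.83789 × 51.9405 + 0.09501 × 52.9406 + 0.02365 × 53.9389
= 2.17015 + 43.52043 + 5.02989 + 1.27565 = 51.99612 u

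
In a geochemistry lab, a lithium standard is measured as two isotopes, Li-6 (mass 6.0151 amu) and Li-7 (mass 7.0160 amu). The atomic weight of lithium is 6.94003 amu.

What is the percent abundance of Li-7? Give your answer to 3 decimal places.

92.410%

Writing the weighted mean with unknown fraction x of Li-6:
6.0151·x + 7.0160·(1 − x) = 6.94003
(6.0151 − 7.0160)·x = 6.94003 − 7.0160
x = -0.07597 / -1.0009 = 0.07590 → 7.590% Li-6, 92.410% Li-7.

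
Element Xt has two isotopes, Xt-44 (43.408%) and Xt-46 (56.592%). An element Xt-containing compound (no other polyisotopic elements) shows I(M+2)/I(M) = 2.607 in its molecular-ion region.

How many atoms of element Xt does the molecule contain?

2

With n Xt atoms, P(M+2)/P(M) = C(n,1)·p^(n−1)q / p^n = n·q/p = n · 0.56592/0.43408.
n = 2.607 × 0.43408/0.56592 = 2.00 ≈ 2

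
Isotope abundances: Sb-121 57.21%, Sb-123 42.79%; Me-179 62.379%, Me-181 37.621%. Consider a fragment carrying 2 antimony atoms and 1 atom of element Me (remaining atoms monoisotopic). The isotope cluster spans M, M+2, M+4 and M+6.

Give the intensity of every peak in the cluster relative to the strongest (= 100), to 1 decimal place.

47.6 : 100.0 : 69.6 : 16.1

Antimony pattern (n=2): 0.32729841 : 0.48960318 : 0.18309841
Element Me pattern (n=1): 0.62379 : 0.37621
Convolve the two distributions (both contribute in 2-u steps):
  M: 0.32729841×0.62379 = 0.204165
  M+2: 0.32729841×0.37621 + 0.48960318×0.62379 = 0.428543
  M+4: 0.48960318×0.37621 + 0.18309841×0.62379 = 0.298409
  M+6: 0.18309841×0.37621 = 0.068883
Scale to base peak (0.428543) = 100: 47.6 : 100.0 : 69.6 : 16.1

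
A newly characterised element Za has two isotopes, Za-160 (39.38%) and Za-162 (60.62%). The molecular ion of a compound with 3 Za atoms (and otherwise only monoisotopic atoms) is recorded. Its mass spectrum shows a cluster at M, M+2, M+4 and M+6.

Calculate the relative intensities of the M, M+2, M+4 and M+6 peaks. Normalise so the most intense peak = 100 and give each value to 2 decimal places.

Expanding (0.3938 + 0.6062)^3:
P(M) = 0.3938^3 = 0.061070
P(M+2) = 3 × 0.3938^2 × 0.6062^1 = 0.282026
P(M+4) = 3 × 0.3938^1 × 0.6062^2 = 0.434139
P(M+6) = 0.6062^3 = 0.222765
The M+4 peak is largest (0.434139); scaling to 100 gives 14.07 : 64.96 : 100.00 : 51.31.

14.07 : 64.96 : 100.00 : 51.31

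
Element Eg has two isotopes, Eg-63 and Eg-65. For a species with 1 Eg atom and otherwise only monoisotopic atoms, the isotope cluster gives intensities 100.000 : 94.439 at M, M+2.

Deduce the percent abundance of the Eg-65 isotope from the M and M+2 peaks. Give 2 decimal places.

If p is the fraction of Eg that is Eg-63, then I(M+2)/I(M) = [C(1,1)·p^0·(1−p)] / p^1 = 1·(1−p)/p = 94.439/100.000 = 0.9444
(1−p)/p = 0.9444/1 = 0.9444  ⇒  p = 1/(1 + 0.9444) = 0.5143
Eg-63: 51.43%, Eg-65: 48.57%.

48.57%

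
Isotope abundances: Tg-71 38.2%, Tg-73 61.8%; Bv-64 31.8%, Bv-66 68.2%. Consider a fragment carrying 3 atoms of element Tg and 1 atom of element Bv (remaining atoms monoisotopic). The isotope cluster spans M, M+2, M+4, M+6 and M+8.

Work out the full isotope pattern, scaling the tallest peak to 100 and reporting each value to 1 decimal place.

Element Tg pattern (n=3): 0.05574297 : 0.2705431 : 0.4376849 : 0.23602903
Element Bv pattern (n=1): 0.3180 : 0.6820
Convolve the two distributions (both contribute in 2-u steps):
  M: 0.05574297×0.3180 = 0.017726
  M+2: 0.05574297×0.6820 + 0.2705431×0.3180 = 0.124049
  M+4: 0.2705431×0.6820 + 0.4376849×0.3180 = 0.323694
  M+6: 0.4376849×0.6820 + 0.23602903×0.3180 = 0.373558
  M+8: 0.23602903×0.6820 = 0.160972
Scale to base peak (0.373558) = 100: 4.7 : 33.2 : 86.7 : 100.0 : 43.1

4.7 : 33.2 : 86.7 : 100.0 : 43.1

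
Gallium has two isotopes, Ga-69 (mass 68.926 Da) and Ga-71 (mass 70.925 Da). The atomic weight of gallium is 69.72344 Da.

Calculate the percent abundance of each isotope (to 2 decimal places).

Ga-69: 60.11%, Ga-71: 39.89%

Writing the weighted mean with unknown fraction x of Ga-69:
68.926·x + 70.925·(1 − x) = 69.72344
(68.926 − 70.925)·x = 69.72344 − 70.925
x = -1.20156 / -1.999 = 0.60108 → 60.11% Ga-69, 39.89% Ga-71.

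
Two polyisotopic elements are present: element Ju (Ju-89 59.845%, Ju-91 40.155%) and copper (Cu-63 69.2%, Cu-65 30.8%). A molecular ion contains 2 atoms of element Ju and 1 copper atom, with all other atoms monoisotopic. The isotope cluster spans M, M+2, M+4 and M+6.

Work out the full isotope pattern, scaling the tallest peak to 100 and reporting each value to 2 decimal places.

Element Ju pattern (n=2): 0.3581424 : 0.48061519 : 0.1612424
Copper pattern (n=1): 0.6920 : 0.3080
Convolve the two distributions (both contribute in 2-u steps):
  M: 0.3581424×0.6920 = 0.247835
  M+2: 0.3581424×0.3080 + 0.48061519×0.6920 = 0.442894
  M+4: 0.48061519×0.3080 + 0.1612424×0.6920 = 0.259609
  M+6: 0.1612424×0.3080 = 0.049663
Scale to base peak (0.442894) = 100: 55.96 : 100.00 : 58.62 : 11.21

55.96 : 100.00 : 58.62 : 11.21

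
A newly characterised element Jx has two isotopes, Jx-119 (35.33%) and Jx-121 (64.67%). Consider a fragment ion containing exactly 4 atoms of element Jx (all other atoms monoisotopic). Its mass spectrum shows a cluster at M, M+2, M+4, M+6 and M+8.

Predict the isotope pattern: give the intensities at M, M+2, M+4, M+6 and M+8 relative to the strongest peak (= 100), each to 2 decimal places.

4.08 : 29.85 : 81.95 : 100.00 : 45.76

Each Jx atom is independently Jx-119 (p = 0.3533) or Jx-121 (q = 0.6467); the cluster is the binomial expansion (p + q)^4.
P(M) = 0.3533^4 = 0.015580
P(M+2) = 4 × 0.3533^3 × 0.6467^1 = 0.114076
P(M+4) = 6 × 0.3533^2 × 0.6467^2 = 0.313216
P(M+6) = 4 × 0.3533^1 × 0.6467^3 = 0.382219
P(M+8) = 0.6467^4 = 0.174909
The M+6 peak is largest (0.382219); scaling to 100 gives 4.08 : 29.85 : 81.95 : 100.00 : 45.76.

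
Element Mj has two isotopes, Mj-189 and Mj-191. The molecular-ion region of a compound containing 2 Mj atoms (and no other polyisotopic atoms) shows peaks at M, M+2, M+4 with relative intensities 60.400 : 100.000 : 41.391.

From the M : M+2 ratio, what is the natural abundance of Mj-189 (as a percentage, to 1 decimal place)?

54.7%

If p is the fraction of Mj that is Mj-189, then I(M+2)/I(M) = [C(2,1)·p^1·(1−p)] / p^2 = 2·(1−p)/p = 100.000/60.400 = 1.6556
(1−p)/p = 1.6556/2 = 0.8278  ⇒  p = 1/(1 + 0.8278) = 0.5471
Mj-189: 54.7%, Mj-191: 45.3%.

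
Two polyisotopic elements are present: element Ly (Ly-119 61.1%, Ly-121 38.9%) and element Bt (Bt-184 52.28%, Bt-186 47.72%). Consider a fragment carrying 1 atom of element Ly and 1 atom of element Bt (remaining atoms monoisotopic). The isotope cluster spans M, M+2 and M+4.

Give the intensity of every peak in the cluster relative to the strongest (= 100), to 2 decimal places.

Element Ly pattern (n=1): 0.6110 : 0.3890
Element Bt pattern (n=1): 0.5228 : 0.4772
Convolve the two distributions (both contribute in 2-u steps):
  M: 0.6110×0.5228 = 0.319431
  M+2: 0.6110×0.4772 + 0.3890×0.5228 = 0.494938
  M+4: 0.3890×0.4772 = 0.185631
Scale to base peak (0.494938) = 100: 64.54 : 100.00 : 37.51

64.54 : 100.00 : 37.51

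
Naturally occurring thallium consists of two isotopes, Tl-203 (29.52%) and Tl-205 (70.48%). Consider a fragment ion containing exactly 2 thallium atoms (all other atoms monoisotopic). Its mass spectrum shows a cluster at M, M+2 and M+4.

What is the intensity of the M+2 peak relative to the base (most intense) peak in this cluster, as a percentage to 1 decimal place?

Binomial terms of (0.2952 + 0.7048)^2: M 0.0871, M+2 0.4161, M+4 0.4967 → M+4 is the base peak.
P(M+4) = C(2,2) × 0.2952^0 × 0.7048^2 = 1 × 1.0000 × 0.49674304 = 0.496743 (base)
P(M+2) = C(2,1) × 0.2952^1 × 0.7048^1 = 2 × 0.2952 × 0.7048 = 0.416114
Relative intensity = 0.416114 / 0.496743 × 100 = 83.8

83.8%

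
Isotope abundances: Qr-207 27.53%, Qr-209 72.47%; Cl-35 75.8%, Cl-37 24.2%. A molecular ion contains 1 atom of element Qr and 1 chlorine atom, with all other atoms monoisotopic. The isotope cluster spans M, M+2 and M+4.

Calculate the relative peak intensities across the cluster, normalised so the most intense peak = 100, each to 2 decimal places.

Element Qr pattern (n=1): 0.2753 : 0.7247
Chlorine pattern (n=1): 0.7580 : 0.2420
Convolve the two distributions (both contribute in 2-u steps):
  M: 0.2753×0.7580 = 0.208677
  M+2: 0.2753×0.2420 + 0.7247×0.7580 = 0.615945
  M+4: 0.7247×0.2420 = 0.175377
Scale to base peak (0.615945) = 100: 33.88 : 100.00 : 28.47

33.88 : 100.00 : 28.47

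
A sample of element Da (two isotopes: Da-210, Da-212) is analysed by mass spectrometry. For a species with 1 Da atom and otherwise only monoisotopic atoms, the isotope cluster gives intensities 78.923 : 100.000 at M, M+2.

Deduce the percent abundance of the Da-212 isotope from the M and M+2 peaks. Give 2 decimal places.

Write p for the Da-210 fraction. I(M+2)/I(M) = [C(1,1)·p^0·(1−p)] / p^1 = 1·(1−p)/p = 100.000/78.923 = 1.2671
(1−p)/p = 1.2671/1 = 1.2671  ⇒  p = 1/(1 + 1.2671) = 0.4411
Da-210: 44.11%, Da-212: 55.89%.

55.89%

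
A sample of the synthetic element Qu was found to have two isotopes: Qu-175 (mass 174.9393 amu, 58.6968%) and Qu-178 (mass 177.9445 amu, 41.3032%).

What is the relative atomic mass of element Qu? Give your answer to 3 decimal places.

Average mass = Σ (abundance × isotope mass) = 0.586968 × 174.9393 + 0.413032 × 177.9445
= 102.68377 + 73.49677 = 176.18054 amu

176.181 amu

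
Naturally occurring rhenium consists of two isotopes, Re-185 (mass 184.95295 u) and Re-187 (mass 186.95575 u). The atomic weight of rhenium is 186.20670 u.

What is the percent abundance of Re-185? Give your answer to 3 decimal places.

Writing the weighted mean with unknown fraction x of Re-185:
184.95295·x + 186.95575·(1 − x) = 186.20670
(184.95295 − 186.95575)·x = 186.20670 − 186.95575
x = -0.74905 / -2.00280 = 0.37400 → 37.400% Re-185, 62.600% Re-187.

37.400%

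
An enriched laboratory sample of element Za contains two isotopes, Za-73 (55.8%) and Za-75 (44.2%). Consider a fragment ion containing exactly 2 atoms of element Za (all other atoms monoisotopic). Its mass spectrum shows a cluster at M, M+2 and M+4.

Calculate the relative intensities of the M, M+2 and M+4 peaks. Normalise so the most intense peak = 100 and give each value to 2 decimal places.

The 2 Za atoms are independent, so intensities follow the terms of (0.558 + 0.442)^2.
P(M) = 0.558^2 = 0.311364
P(M+2) = 2 × 0.558^1 × 0.442^1 = 0.493272
P(M+4) = 0.442^2 = 0.195364
The M+2 peak is largest (0.493272); scaling to 100 gives 63.12 : 100.00 : 39.61.

63.12 : 100.00 : 39.61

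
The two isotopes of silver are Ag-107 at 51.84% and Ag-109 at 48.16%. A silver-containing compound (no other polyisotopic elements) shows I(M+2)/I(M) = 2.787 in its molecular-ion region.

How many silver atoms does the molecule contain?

With n Ag atoms, P(M+2)/P(M) = C(n,1)·p^(n−1)q / p^n = n·q/p = n · 0.4816/0.5184.
n = 2.787 × 0.5184/0.4816 = 3.00 ≈ 3

3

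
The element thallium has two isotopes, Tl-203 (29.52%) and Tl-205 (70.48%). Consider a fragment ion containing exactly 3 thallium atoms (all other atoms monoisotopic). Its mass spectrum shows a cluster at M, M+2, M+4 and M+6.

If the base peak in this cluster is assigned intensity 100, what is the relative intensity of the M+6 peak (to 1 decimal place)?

79.6

Binomial terms of (0.2952 + 0.7048)^3: M 0.0257, M+2 0.1843, M+4 0.4399, M+6 0.3501 → M+4 is the base peak.
P(M+4) = C(3,2) × 0.2952^1 × 0.7048^2 = 3 × 0.2952 × 0.49674304 = 0.439916 (base)
P(M+6) = C(3,3) × 0.2952^0 × 0.7048^3 = 1 × 1.0000 × 0.35010449 = 0.350104
Relative intensity = 0.350104 / 0.439916 × 100 = 79.6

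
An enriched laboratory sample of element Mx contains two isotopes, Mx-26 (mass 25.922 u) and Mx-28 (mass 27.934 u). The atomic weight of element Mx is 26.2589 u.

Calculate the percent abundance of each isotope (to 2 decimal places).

Mx-26: 83.26%, Mx-28: 16.74%

With x = fraction of Mx-26 (so Mx-28 is 1 − x):
25.922·x + 27.934·(1 − x) = 26.2589
(25.922 − 27.934)·x = 26.2589 − 27.934
x = -1.6751 / -2.012 = 0.83255 → 83.26% Mx-26, 16.74% Mx-28.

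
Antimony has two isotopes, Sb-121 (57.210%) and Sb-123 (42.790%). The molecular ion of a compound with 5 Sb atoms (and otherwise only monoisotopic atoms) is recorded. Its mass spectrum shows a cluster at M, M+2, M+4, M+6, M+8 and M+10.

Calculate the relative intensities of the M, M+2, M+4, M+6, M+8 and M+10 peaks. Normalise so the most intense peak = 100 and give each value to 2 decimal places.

Expanding (0.57210 + 0.42790)^5:
P(M) = 0.57210^5 = 0.061286
P(M+2) = 5 × 0.57210^4 × 0.42790^1 = 0.229192
P(M+4) = 10 × 0.57210^3 × 0.42790^2 = 0.342847
P(M+6) = 10 × 0.57210^2 × 0.42790^3 = 0.256431
P(M+8) = 5 × 0.57210^1 × 0.42790^4 = 0.095898
P(M+10) = 0.42790^5 = 0.014345
The M+4 peak is largest (0.342847); scaling to 100 gives 17.88 : 66.85 : 100.00 : 74.79 : 27.97 : 4.18.

17.88 : 66.85 : 100.00 : 74.79 : 27.97 : 4.18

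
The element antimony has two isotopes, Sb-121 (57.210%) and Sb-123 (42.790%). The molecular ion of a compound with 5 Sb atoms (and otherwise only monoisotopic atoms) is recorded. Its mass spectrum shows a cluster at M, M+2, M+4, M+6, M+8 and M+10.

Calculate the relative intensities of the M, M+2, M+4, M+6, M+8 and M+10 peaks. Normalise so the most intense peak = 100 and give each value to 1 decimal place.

17.9 : 66.8 : 100.0 : 74.8 : 28.0 : 4.2

The 5 Sb atoms are independent, so intensities follow the terms of (0.57210 + 0.42790)^5.
P(M) = 0.57210^5 = 0.061286
P(M+2) = 5 × 0.57210^4 × 0.42790^1 = 0.229192
P(M+4) = 10 × 0.57210^3 × 0.42790^2 = 0.342847
P(M+6) = 10 × 0.57210^2 × 0.42790^3 = 0.256431
P(M+8) = 5 × 0.57210^1 × 0.42790^4 = 0.095898
P(M+10) = 0.42790^5 = 0.014345
The M+4 peak is largest (0.342847); scaling to 100 gives 17.9 : 66.8 : 100.0 : 74.8 : 28.0 : 4.2.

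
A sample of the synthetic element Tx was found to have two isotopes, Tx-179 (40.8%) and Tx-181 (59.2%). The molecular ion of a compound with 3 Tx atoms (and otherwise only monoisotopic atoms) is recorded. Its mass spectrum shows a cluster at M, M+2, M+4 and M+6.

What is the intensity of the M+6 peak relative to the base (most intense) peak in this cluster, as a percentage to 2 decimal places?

(0.408 + 0.592)^3 gives M 0.0679, M+2 0.2956, M+4 0.4290, M+6 0.2075; the largest is M+4.
P(M+4) = C(3,2) × 0.408^1 × 0.592^2 = 3 × 0.4080 × 0.350464 = 0.428968 (base)
P(M+6) = C(3,3) × 0.408^0 × 0.592^3 = 1 × 1.0000 × 0.20747469 = 0.207475
Relative intensity = 0.207475 / 0.428968 × 100 = 48.37

48.37%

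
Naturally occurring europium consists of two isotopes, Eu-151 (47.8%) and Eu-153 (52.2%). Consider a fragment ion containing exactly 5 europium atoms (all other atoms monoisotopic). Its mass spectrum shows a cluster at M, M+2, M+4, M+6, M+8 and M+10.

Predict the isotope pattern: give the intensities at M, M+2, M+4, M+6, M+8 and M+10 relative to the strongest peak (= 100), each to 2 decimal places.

The 5 Eu atoms are independent, so intensities follow the terms of (0.478 + 0.522)^5.
P(M) = 0.478^5 = 0.024954
P(M+2) = 5 × 0.478^4 × 0.522^1 = 0.136255
P(M+4) = 10 × 0.478^3 × 0.522^2 = 0.297594
P(M+6) = 10 × 0.478^2 × 0.522^3 = 0.324988
P(M+8) = 5 × 0.478^1 × 0.522^4 = 0.177452
P(M+10) = 0.522^5 = 0.038757
The M+6 peak is largest (0.324988); scaling to 100 gives 7.68 : 41.93 : 91.57 : 100.00 : 54.60 : 11.93.

7.68 : 41.93 : 91.57 : 100.00 : 54.60 : 11.93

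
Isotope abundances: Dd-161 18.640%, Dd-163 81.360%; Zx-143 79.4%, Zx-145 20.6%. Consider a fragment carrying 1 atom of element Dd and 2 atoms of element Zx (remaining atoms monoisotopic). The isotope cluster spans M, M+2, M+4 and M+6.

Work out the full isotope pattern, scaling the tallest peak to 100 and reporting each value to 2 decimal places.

Element Dd pattern (n=1): 0.1864 : 0.8136
Element Zx pattern (n=2): 0.630436 : 0.327128 : 0.042436
Convolve the two distributions (both contribute in 2-u steps):
  M: 0.1864×0.630436 = 0.117513
  M+2: 0.1864×0.327128 + 0.8136×0.630436 = 0.573899
  M+4: 0.1864×0.042436 + 0.8136×0.327128 = 0.274061
  M+6: 0.8136×0.042436 = 0.034526
Scale to base peak (0.573899) = 100: 20.48 : 100.00 : 47.75 : 6.02

20.48 : 100.00 : 47.75 : 6.02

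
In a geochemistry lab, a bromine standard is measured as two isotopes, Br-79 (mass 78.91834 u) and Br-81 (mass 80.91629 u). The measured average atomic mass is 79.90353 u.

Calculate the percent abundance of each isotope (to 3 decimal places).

With x = fraction of Br-79 (so Br-81 is 1 − x):
78.91834·x + 80.91629·(1 − x) = 79.90353
(78.91834 − 80.91629)·x = 79.90353 − 80.91629
x = -1.01276 / -1.99795 = 0.50690 → 50.690% Br-79, 49.310% Br-81.

Br-79: 50.690%, Br-81: 49.310%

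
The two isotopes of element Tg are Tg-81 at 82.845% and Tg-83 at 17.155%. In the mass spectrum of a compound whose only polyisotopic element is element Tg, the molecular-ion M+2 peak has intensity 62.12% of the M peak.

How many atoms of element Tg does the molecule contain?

3

For n independent Tg atoms, I(M+2)/I(M) = n · (abundance Tg-83) / (abundance Tg-81) = n · 0.17155/0.82845.
n = 0.6212 × 0.82845/0.17155 = 3.00 ≈ 3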